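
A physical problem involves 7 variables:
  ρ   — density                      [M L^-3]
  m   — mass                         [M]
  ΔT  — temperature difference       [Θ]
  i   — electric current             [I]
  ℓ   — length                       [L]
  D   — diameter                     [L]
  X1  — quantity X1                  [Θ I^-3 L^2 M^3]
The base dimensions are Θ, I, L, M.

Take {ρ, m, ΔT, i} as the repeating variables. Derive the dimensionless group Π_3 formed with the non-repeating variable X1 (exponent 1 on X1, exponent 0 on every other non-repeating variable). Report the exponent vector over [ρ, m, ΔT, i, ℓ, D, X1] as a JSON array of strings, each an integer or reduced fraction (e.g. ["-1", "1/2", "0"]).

["2/3", "-11/3", "-1", "3", "0", "0", "1"]

Write exponents as rows Θ,I,L,M / cols ρ,m,ΔT,i,ℓ,D,X1:
  Θ: [ 0  0  1  0  0  0  1]
  I: [ 0  0  0  1  0  0 -3]
  L: [-3  0  0  0  1  1  2]
  M: [ 1  1  0  0  0  0  3]
RREF → pivots at {ρ,m,ΔT,i} ⇒ r = 4
Repeat: ρ,m,ΔT,i; free: ℓ,D,X1
RREF:
  r0: [   1    0    0    0 -1/3 -1/3 -2/3]
  r1: [   0    1    0    0  1/3  1/3 11/3]
  r2: [   0    0    1    0    0    0    1]
  r3: [   0    0    0    1    0    0   -3]
Fix exponent of X1 at 1, ℓ at 0, D at 0; solve each RREF row for its pivot's exponent:
  r0: exp(ρ) + (-2/3)·1 = 0 ⇒ exp(ρ) = 2/3
  r1: exp(m) + (11/3)·1 = 0 ⇒ exp(m) = -11/3
  r2: exp(ΔT) + (1)·1 = 0 ⇒ exp(ΔT) = -1
  r3: exp(i) + (-3)·1 = 0 ⇒ exp(i) = 3
Π_3 = ρ^(2/3) · m^(-11/3) · ΔT^-1 · i^3 · X1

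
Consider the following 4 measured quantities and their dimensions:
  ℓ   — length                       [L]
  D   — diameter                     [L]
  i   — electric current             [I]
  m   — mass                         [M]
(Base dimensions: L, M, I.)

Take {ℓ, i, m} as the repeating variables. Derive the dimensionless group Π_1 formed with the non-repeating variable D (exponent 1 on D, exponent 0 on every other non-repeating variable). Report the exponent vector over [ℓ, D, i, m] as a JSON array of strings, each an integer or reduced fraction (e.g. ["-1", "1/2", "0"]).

["-1", "1", "0", "0"]

Exponent matrix [L,M,I] × [ℓ,D,i,m]:
  L: [ 1  1  0  0]
  M: [ 0  0  0  1]
  I: [ 0  0  1  0]
RREF → pivots at {ℓ,i,m} ⇒ r = 3
Pivot set = {ℓ,i,m}, free = {D}
RREF:
  r0: [   1    1    0    0]
  r1: [   0    0    1    0]
  r2: [   0    0    0    1]
Fix exponent of D at 1; solve each RREF row for its pivot's exponent:
  r0: exp(ℓ) + (1)·1 = 0 ⇒ exp(ℓ) = -1
  r1: exp(i) + (0)·1 = 0 ⇒ exp(i) = 0
  r2: exp(m) + (0)·1 = 0 ⇒ exp(m) = 0
Π_1 = ℓ^-1 · D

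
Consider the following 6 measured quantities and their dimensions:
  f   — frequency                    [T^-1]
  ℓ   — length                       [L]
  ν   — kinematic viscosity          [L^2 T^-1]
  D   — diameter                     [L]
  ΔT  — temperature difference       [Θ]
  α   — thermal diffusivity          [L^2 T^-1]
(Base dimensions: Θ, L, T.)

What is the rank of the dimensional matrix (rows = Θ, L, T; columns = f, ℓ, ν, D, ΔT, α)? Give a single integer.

3

Exponent matrix [Θ,L,T] × [f,ℓ,ν,D,ΔT,α]:
  Θ: [ 0  0  0  0  1  0]
  L: [ 0  1  2  1  0  2]
  T: [-1  0 -1  0  0 -1]
Row reduction gives pivot columns f,ℓ,ΔT; rank = 3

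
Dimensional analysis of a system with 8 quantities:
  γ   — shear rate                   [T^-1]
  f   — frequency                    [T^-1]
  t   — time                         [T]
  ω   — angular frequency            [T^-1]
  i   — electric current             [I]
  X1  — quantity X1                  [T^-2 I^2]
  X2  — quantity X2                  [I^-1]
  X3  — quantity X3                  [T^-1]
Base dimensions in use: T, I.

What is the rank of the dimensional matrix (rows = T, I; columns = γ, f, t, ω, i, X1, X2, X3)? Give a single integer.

2

Write exponents as rows T,I / cols γ,f,t,ω,i,X1,X2,X3:
  T: [-1 -1  1 -1  0 -2  0 -1]
  I: [ 0  0  0  0  1  2 -1  0]
Echelon form has 2 nonzero rows (pivots: γ,i)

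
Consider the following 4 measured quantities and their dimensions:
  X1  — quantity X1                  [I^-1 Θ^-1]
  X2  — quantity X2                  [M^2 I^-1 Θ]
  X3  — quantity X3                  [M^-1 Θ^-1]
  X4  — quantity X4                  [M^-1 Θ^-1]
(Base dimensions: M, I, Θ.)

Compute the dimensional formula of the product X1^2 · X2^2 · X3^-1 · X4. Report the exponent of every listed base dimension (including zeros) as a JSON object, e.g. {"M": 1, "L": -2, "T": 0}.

Write exponents as rows M,I,Θ / cols X1,X2,X3,X4:
  M: [ 0  2 -1 -1]
  I: [-1 -1  0  0]
  Θ: [-1  1 -1 -1]
  [M]: (2)·0+(2)·2+(-1)·-1+(1)·-1 = 4
  [I]: (2)·-1+(2)·-1+(-1)·0+(1)·0 = -4
  [Θ]: (2)·-1+(2)·1+(-1)·-1+(1)·-1 = 0
⇒ M^4 I^-4

{"M": 4, "I": -4, "Θ": 0}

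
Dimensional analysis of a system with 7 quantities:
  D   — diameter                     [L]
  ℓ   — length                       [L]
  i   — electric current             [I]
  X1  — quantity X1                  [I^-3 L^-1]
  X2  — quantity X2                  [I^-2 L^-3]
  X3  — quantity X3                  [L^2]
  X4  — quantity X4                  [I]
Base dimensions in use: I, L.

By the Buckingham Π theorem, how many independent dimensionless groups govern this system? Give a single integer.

5

Write exponents as rows I,L / cols D,ℓ,i,X1,X2,X3,X4:
  I: [ 0  0  1 -3 -2  0  1]
  L: [ 1  1  0 -1 -3  2  0]
Row reduction gives pivot columns D,i; rank = 2
7 vars − rank 2 = 5 Π groups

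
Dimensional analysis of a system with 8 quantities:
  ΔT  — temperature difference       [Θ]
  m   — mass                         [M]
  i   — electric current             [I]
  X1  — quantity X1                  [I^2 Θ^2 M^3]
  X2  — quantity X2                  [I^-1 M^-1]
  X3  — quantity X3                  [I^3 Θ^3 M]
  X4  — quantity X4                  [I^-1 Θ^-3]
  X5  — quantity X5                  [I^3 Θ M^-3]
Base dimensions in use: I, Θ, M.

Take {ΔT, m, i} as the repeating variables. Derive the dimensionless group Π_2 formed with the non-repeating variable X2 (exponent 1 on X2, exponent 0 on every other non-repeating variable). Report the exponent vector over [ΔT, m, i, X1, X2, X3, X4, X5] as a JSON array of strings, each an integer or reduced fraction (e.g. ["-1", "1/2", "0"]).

["0", "1", "1", "0", "1", "0", "0", "0"]

Dimensional matrix (I×Θ×M by ΔT×m×i×X1×X2×X3×X4×X5):
  I: [ 0  0  1  2 -1  3 -1  3]
  Θ: [ 1  0  0  2  0  3 -3  1]
  M: [ 0  1  0  3 -1  1  0 -3]
Echelon form has 3 nonzero rows (pivots: ΔT,m,i)
Pivot set = {ΔT,m,i}, free = {X1,X2,X3,X4,X5}
RREF:
  r0: [   1    0    0    2    0    3   -3    1]
  r1: [   0    1    0    3   -1    1    0   -3]
  r2: [   0    0    1    2   -1    3   -1    3]
Fix exponent of X2 at 1, X1 at 0, X3 at 0, X4 at 0, X5 at 0; solve each RREF row for its pivot's exponent:
  r0: exp(ΔT) + (0)·1 = 0 ⇒ exp(ΔT) = 0
  r1: exp(m) + (-1)·1 = 0 ⇒ exp(m) = 1
  r2: exp(i) + (-1)·1 = 0 ⇒ exp(i) = 1
Π_2 = m · i · X2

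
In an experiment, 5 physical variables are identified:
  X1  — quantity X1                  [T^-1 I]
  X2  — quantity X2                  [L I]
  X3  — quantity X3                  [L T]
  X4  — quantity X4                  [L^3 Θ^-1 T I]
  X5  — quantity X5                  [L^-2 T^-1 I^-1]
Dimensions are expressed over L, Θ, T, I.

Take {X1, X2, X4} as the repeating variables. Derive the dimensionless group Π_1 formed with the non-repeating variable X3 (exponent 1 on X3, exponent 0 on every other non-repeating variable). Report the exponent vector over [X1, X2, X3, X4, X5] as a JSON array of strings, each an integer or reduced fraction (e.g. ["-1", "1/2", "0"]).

Dimensional matrix (L×Θ×T×I by X1×X2×X3×X4×X5):
  L: [ 0  1  1  3 -2]
  Θ: [ 0  0  0 -1  0]
  T: [-1  0  1  1 -1]
  I: [ 1  1  0  1 -1]
RREF → pivots at {X1,X2,X4} ⇒ r = 3
Repeat: X1,X2,X4; free: X3,X5
RREF:
  r0: [   1    0   -1    0    1]
  r1: [   0    1    1    0   -2]
  r2: [   0    0    0    1    0]
  r3: [   0    0    0    0    0]
Fix exponent of X3 at 1, X5 at 0; solve each RREF row for its pivot's exponent:
  r0: exp(X1) + (-1)·1 = 0 ⇒ exp(X1) = 1
  r1: exp(X2) + (1)·1 = 0 ⇒ exp(X2) = -1
  r2: exp(X4) + (0)·1 = 0 ⇒ exp(X4) = 0
Π_1 = X1 · X2^-1 · X3

["1", "-1", "1", "0", "0"]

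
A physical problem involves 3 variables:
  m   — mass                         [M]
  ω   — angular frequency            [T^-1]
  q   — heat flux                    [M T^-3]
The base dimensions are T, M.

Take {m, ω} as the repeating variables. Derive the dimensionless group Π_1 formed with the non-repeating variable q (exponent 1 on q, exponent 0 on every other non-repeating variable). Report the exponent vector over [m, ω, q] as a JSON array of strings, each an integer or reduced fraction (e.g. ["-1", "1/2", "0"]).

["-1", "-3", "1"]

Exponent matrix [T,M] × [m,ω,q]:
  T: [ 0 -1 -3]
  M: [ 1  0  1]
Row reduction gives pivot columns m,ω; rank = 2
Repeat: m,ω; free: q
RREF:
  r0: [   1    0    1]
  r1: [   0    1    3]
Fix exponent of q at 1; solve each RREF row for its pivot's exponent:
  r0: exp(m) + (1)·1 = 0 ⇒ exp(m) = -1
  r1: exp(ω) + (3)·1 = 0 ⇒ exp(ω) = -3
Π_1 = m^-1 · ω^-3 · q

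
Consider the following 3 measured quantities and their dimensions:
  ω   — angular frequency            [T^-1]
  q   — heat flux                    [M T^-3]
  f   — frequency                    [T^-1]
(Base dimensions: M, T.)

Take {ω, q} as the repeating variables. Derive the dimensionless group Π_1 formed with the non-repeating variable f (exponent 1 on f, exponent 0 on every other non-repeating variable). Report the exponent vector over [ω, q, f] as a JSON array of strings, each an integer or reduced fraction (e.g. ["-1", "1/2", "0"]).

["-1", "0", "1"]

Dimensional matrix (M×T by ω×q×f):
  M: [ 0  1  0]
  T: [-1 -3 -1]
Row reduction gives pivot columns ω,q; rank = 2
Pivot set = {ω,q}, free = {f}
RREF:
  r0: [   1    0    1]
  r1: [   0    1    0]
Fix exponent of f at 1; solve each RREF row for its pivot's exponent:
  r0: exp(ω) + (1)·1 = 0 ⇒ exp(ω) = -1
  r1: exp(q) + (0)·1 = 0 ⇒ exp(q) = 0
Π_1 = ω^-1 · f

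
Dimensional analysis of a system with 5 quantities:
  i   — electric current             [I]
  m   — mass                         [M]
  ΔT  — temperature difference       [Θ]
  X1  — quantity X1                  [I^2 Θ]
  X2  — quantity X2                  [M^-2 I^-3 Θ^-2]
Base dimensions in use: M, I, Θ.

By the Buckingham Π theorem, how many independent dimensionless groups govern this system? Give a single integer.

Exponent matrix [M,I,Θ] × [i,m,ΔT,X1,X2]:
  M: [ 0  1  0  0 -2]
  I: [ 1  0  0  2 -3]
  Θ: [ 0  0  1  1 -2]
Echelon form has 3 nonzero rows (pivots: i,m,ΔT)
n=5, r=3 ⇒ 2 dimensionless groups

2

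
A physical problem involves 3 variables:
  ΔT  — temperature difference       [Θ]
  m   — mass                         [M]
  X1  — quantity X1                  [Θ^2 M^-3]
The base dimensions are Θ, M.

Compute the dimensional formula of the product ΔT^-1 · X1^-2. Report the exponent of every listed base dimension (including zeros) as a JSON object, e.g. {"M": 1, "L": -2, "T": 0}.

{"Θ": -5, "M": 6}

Exponent matrix [Θ,M] × [ΔT,m,X1]:
  Θ: [ 1  0  2]
  M: [ 0  1 -3]
  [Θ]: (-1)·1+(-2)·2 = -5
  [M]: (-1)·0+(-2)·-3 = 6
⇒ Θ^-5 M^6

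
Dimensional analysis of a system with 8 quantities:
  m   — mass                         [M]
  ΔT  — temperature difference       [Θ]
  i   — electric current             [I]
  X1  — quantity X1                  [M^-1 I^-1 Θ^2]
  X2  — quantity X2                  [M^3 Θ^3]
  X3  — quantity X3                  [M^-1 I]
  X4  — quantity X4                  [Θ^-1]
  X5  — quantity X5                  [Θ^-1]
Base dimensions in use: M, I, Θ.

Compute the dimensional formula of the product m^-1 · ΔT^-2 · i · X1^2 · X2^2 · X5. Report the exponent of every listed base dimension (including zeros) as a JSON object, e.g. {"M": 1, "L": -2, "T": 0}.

{"M": 3, "I": -1, "Θ": 7}

Dimensional matrix (M×I×Θ by m×ΔT×i×X1×X2×X3×X4×X5):
  M: [ 1  0  0 -1  3 -1  0  0]
  I: [ 0  0  1 -1  0  1  0  0]
  Θ: [ 0  1  0  2  3  0 -1 -1]
  [M]: (-1)·1+(-2)·0+(1)·0+(2)·-1+(2)·3+(1)·0 = 3
  [I]: (-1)·0+(-2)·0+(1)·1+(2)·-1+(2)·0+(1)·0 = -1
  [Θ]: (-1)·0+(-2)·1+(1)·0+(2)·2+(2)·3+(1)·-1 = 7
⇒ M^3 I^-1 Θ^7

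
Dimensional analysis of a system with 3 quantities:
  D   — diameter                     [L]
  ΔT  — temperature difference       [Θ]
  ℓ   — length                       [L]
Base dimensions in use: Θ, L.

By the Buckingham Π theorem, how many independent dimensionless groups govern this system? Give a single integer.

1

Write exponents as rows Θ,L / cols D,ΔT,ℓ:
  Θ: [ 0  1  0]
  L: [ 1  0  1]
RREF → pivots at {D,ΔT} ⇒ r = 2
Π count = n − r = 3 − 2 = 1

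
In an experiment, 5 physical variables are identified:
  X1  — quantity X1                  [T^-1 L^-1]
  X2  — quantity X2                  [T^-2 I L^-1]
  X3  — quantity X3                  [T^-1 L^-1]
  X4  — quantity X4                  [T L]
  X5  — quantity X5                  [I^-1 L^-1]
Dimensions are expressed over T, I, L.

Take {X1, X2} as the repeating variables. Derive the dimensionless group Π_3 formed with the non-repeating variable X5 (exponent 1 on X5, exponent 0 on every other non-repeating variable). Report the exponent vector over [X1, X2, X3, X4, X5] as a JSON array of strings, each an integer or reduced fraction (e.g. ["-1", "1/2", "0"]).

Write exponents as rows T,I,L / cols X1,X2,X3,X4,X5:
  T: [-1 -2 -1  1  0]
  I: [ 0  1  0  0 -1]
  L: [-1 -1 -1  1 -1]
Echelon form has 2 nonzero rows (pivots: X1,X2)
Repeat: X1,X2; free: X3,X4,X5
RREF:
  r0: [   1    0    1   -1    2]
  r1: [   0    1    0    0   -1]
  r2: [   0    0    0    0    0]
Fix exponent of X5 at 1, X3 at 0, X4 at 0; solve each RREF row for its pivot's exponent:
  r0: exp(X1) + (2)·1 = 0 ⇒ exp(X1) = -2
  r1: exp(X2) + (-1)·1 = 0 ⇒ exp(X2) = 1
Π_3 = X1^-2 · X2 · X5

["-2", "1", "0", "0", "1"]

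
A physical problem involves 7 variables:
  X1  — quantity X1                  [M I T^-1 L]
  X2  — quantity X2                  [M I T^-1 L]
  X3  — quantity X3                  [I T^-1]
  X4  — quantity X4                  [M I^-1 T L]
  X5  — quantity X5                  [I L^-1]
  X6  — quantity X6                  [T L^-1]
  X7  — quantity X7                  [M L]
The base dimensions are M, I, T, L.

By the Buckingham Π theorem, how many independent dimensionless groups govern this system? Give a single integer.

4

Write exponents as rows M,I,T,L / cols X1,X2,X3,X4,X5,X6,X7:
  M: [ 1  1  0  1  0  0  1]
  I: [ 1  1  1 -1  1  0  0]
  T: [-1 -1 -1  1  0  1  0]
  L: [ 1  1  0  1 -1 -1  1]
Echelon form has 3 nonzero rows (pivots: X1,X3,X5)
n=7, r=3 ⇒ 4 dimensionless groups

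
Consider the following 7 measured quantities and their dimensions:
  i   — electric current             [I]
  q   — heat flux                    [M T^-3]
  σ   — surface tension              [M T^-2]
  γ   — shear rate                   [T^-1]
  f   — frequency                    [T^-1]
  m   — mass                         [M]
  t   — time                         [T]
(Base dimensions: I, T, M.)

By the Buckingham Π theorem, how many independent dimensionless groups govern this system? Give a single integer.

4

Dimensional matrix (I×T×M by i×q×σ×γ×f×m×t):
  I: [ 1  0  0  0  0  0  0]
  T: [ 0 -3 -2 -1 -1  0  1]
  M: [ 0  1  1  0  0  1  0]
Echelon form has 3 nonzero rows (pivots: i,q,σ)
n=7, r=3 ⇒ 4 dimensionless groups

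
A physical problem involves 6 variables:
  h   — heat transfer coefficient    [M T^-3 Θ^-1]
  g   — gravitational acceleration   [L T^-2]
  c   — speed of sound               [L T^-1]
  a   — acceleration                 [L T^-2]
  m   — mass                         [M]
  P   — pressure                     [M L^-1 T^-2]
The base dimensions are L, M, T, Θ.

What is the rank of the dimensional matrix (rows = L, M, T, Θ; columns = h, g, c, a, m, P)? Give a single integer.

4

Dimensional matrix (L×M×T×Θ by h×g×c×a×m×P):
  L: [ 0  1  1  1  0 -1]
  M: [ 1  0  0  0  1  1]
  T: [-3 -2 -1 -2  0 -2]
  Θ: [-1  0  0  0  0  0]
Echelon form has 4 nonzero rows (pivots: h,g,c,m)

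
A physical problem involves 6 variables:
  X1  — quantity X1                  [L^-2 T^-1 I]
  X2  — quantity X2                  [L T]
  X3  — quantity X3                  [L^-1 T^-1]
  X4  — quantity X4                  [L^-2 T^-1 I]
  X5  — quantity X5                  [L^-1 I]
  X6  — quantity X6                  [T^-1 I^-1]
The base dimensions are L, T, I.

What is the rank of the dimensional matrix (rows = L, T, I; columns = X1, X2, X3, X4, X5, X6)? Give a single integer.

Exponent matrix [L,T,I] × [X1,X2,X3,X4,X5,X6]:
  L: [-2  1 -1 -2 -1  0]
  T: [-1  1 -1 -1  0 -1]
  I: [ 1  0  0  1  1 -1]
Echelon form has 2 nonzero rows (pivots: X1,X2)

2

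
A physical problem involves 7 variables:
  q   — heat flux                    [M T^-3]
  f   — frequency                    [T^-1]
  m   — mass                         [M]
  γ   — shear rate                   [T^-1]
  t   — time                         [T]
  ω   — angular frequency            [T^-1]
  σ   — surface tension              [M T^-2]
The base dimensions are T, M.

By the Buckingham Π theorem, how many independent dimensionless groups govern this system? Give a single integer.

Write exponents as rows T,M / cols q,f,m,γ,t,ω,σ:
  T: [-3 -1  0 -1  1 -1 -2]
  M: [ 1  0  1  0  0  0  1]
RREF → pivots at {q,f} ⇒ r = 2
7 vars − rank 2 = 5 Π groups

5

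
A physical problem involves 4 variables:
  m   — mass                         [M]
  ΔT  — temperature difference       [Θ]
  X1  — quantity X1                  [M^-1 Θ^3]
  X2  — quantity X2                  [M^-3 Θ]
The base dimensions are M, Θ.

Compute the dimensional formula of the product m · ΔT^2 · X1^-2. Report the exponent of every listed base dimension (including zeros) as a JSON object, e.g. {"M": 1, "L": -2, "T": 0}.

{"M": 3, "Θ": -4}

Write exponents as rows M,Θ / cols m,ΔT,X1,X2:
  M: [ 1  0 -1 -3]
  Θ: [ 0  1  3  1]
  [M]: (1)·1+(2)·0+(-2)·-1 = 3
  [Θ]: (1)·0+(2)·1+(-2)·3 = -4
⇒ M^3 Θ^-4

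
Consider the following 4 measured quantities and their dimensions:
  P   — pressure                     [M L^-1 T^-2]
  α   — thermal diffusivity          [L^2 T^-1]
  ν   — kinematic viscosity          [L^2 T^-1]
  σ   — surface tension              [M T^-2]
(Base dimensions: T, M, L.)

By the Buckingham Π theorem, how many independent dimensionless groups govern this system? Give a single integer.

Dimensional matrix (T×M×L by P×α×ν×σ):
  T: [-2 -1 -1 -2]
  M: [ 1  0  0  1]
  L: [-1  2  2  0]
RREF → pivots at {P,α,σ} ⇒ r = 3
4 vars − rank 3 = 1 Π group

1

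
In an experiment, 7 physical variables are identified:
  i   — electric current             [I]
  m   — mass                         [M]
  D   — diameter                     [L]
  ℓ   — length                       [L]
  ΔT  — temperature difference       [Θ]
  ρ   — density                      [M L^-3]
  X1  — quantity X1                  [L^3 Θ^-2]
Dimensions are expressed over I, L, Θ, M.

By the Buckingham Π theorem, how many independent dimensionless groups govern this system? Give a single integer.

Dimensional matrix (I×L×Θ×M by i×m×D×ℓ×ΔT×ρ×X1):
  I: [ 1  0  0  0  0  0  0]
  L: [ 0  0  1  1  0 -3  3]
  Θ: [ 0  0  0  0  1  0 -2]
  M: [ 0  1  0  0  0  1  0]
Row reduction gives pivot columns i,m,D,ΔT; rank = 4
n=7, r=4 ⇒ 3 dimensionless groups

3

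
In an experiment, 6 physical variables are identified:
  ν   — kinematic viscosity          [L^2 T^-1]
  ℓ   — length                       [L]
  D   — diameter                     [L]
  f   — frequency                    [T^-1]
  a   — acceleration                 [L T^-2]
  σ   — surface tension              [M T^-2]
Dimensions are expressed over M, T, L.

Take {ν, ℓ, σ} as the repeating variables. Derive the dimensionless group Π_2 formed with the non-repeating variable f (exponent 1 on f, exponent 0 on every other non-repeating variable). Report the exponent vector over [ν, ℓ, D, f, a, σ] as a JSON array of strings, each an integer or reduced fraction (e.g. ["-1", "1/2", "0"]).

Exponent matrix [M,T,L] × [ν,ℓ,D,f,a,σ]:
  M: [ 0  0  0  0  0  1]
  T: [-1  0  0 -1 -2 -2]
  L: [ 2  1  1  0  1  0]
Row reduction gives pivot columns ν,ℓ,σ; rank = 3
Repeat: ν,ℓ,σ; free: D,f,a
RREF:
  r0: [   1    0    0    1    2    0]
  r1: [   0    1    1   -2   -3    0]
  r2: [   0    0    0    0    0    1]
Fix exponent of f at 1, D at 0, a at 0; solve each RREF row for its pivot's exponent:
  r0: exp(ν) + (1)·1 = 0 ⇒ exp(ν) = -1
  r1: exp(ℓ) + (-2)·1 = 0 ⇒ exp(ℓ) = 2
  r2: exp(σ) + (0)·1 = 0 ⇒ exp(σ) = 0
Π_2 = ν^-1 · ℓ^2 · f

["-1", "2", "0", "1", "0", "0"]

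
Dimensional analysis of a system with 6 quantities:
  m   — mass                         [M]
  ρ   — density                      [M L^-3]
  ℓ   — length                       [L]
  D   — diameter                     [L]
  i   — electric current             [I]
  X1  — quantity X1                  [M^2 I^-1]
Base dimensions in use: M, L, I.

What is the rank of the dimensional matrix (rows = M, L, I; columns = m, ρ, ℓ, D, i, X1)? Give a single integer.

3

Write exponents as rows M,L,I / cols m,ρ,ℓ,D,i,X1:
  M: [ 1  1  0  0  0  2]
  L: [ 0 -3  1  1  0  0]
  I: [ 0  0  0  0  1 -1]
RREF → pivots at {m,ρ,i} ⇒ r = 3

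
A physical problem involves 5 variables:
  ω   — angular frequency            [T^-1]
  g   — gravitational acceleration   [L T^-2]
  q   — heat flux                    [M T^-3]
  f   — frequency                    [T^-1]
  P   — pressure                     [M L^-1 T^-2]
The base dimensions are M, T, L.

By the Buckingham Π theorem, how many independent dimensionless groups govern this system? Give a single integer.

Dimensional matrix (M×T×L by ω×g×q×f×P):
  M: [ 0  0  1  0  1]
  T: [-1 -2 -3 -1 -2]
  L: [ 0  1  0  0 -1]
RREF → pivots at {ω,g,q} ⇒ r = 3
Π count = n − r = 5 − 3 = 2

2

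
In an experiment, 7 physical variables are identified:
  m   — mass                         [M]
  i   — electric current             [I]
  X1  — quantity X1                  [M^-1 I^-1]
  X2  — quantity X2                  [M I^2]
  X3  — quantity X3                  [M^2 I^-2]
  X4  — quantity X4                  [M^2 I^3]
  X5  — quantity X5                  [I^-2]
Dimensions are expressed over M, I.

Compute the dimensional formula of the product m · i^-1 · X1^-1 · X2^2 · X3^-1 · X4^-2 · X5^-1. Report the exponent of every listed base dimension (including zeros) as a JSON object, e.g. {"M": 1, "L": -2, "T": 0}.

{"M": -2, "I": 2}

Write exponents as rows M,I / cols m,i,X1,X2,X3,X4,X5:
  M: [ 1  0 -1  1  2  2  0]
  I: [ 0  1 -1  2 -2  3 -2]
  [M]: (1)·1+(-1)·0+(-1)·-1+(2)·1+(-1)·2+(-2)·2+(-1)·0 = -2
  [I]: (1)·0+(-1)·1+(-1)·-1+(2)·2+(-1)·-2+(-2)·3+(-1)·-2 = 2
⇒ M^-2 I^2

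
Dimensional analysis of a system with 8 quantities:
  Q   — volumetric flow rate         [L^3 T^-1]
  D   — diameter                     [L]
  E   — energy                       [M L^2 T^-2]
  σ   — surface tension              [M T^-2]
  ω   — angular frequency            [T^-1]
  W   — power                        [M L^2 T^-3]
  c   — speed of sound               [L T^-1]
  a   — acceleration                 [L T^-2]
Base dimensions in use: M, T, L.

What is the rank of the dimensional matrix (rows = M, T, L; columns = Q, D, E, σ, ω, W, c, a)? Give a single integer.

Exponent matrix [M,T,L] × [Q,D,E,σ,ω,W,c,a]:
  M: [ 0  0  1  1  0  1  0  0]
  T: [-1  0 -2 -2 -1 -3 -1 -2]
  L: [ 3  1  2  0  0  2  1  1]
RREF → pivots at {Q,D,E} ⇒ r = 3

3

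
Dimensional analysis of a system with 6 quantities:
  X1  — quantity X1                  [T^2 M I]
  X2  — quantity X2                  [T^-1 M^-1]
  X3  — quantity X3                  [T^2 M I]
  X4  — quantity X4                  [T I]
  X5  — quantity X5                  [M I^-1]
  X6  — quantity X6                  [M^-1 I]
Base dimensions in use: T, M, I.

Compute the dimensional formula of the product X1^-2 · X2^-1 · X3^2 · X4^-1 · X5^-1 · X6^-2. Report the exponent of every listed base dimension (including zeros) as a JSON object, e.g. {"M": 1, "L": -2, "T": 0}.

Dimensional matrix (T×M×I by X1×X2×X3×X4×X5×X6):
  T: [ 2 -1  2  1  0  0]
  M: [ 1 -1  1  0  1 -1]
  I: [ 1  0  1  1 -1  1]
  [T]: (-2)·2+(-1)·-1+(2)·2+(-1)·1+(-1)·0+(-2)·0 = 0
  [M]: (-2)·1+(-1)·-1+(2)·1+(-1)·0+(-1)·1+(-2)·-1 = 2
  [I]: (-2)·1+(-1)·0+(2)·1+(-1)·1+(-1)·-1+(-2)·1 = -2
⇒ M^2 I^-2

{"T": 0, "M": 2, "I": -2}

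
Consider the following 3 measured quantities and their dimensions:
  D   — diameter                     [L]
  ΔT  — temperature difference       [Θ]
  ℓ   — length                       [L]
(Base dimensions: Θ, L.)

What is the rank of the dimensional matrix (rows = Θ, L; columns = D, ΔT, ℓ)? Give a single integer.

Write exponents as rows Θ,L / cols D,ΔT,ℓ:
  Θ: [ 0  1  0]
  L: [ 1  0  1]
Echelon form has 2 nonzero rows (pivots: D,ΔT)

2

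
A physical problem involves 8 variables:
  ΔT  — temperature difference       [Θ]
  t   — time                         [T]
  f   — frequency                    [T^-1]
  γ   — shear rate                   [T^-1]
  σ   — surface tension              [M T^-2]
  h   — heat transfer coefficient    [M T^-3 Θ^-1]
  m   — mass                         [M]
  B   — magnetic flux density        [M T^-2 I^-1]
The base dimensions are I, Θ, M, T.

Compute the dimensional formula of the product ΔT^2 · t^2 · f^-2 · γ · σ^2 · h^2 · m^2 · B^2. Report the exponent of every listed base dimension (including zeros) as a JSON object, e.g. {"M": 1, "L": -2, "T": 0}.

{"I": -2, "Θ": 0, "M": 8, "T": -11}

Exponent matrix [I,Θ,M,T] × [ΔT,t,f,γ,σ,h,m,B]:
  I: [ 0  0  0  0  0  0  0 -1]
  Θ: [ 1  0  0  0  0 -1  0  0]
  M: [ 0  0  0  0  1  1  1  1]
  T: [ 0  1 -1 -1 -2 -3  0 -2]
  [I]: (2)·0+(2)·0+(-2)·0+(1)·0+(2)·0+(2)·0+(2)·0+(2)·-1 = -2
  [Θ]: (2)·1+(2)·0+(-2)·0+(1)·0+(2)·0+(2)·-1+(2)·0+(2)·0 = 0
  [M]: (2)·0+(2)·0+(-2)·0+(1)·0+(2)·1+(2)·1+(2)·1+(2)·1 = 8
  [T]: (2)·0+(2)·1+(-2)·-1+(1)·-1+(2)·-2+(2)·-3+(2)·0+(2)·-2 = -11
⇒ I^-2 M^8 T^-11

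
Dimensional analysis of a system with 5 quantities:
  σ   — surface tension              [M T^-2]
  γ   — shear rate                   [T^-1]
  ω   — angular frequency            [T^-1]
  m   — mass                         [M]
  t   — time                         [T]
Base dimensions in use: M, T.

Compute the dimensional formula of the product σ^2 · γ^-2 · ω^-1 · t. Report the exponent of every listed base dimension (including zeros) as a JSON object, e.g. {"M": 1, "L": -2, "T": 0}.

{"M": 2, "T": 0}

Write exponents as rows M,T / cols σ,γ,ω,m,t:
  M: [ 1  0  0  1  0]
  T: [-2 -1 -1  0  1]
  [M]: (2)·1+(-2)·0+(-1)·0+(1)·0 = 2
  [T]: (2)·-2+(-2)·-1+(-1)·-1+(1)·1 = 0
⇒ M^2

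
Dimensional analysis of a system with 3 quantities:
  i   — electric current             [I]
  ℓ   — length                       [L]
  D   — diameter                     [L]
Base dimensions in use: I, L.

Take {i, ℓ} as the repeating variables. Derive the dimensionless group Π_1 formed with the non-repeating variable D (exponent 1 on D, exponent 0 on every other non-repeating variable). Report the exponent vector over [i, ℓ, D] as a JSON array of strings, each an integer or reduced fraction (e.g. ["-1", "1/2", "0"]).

["0", "-1", "1"]

Write exponents as rows I,L / cols i,ℓ,D:
  I: [ 1  0  0]
  L: [ 0  1  1]
Row reduction gives pivot columns i,ℓ; rank = 2
Repeat: i,ℓ; free: D
RREF:
  r0: [   1    0    0]
  r1: [   0    1    1]
Fix exponent of D at 1; solve each RREF row for its pivot's exponent:
  r0: exp(i) + (0)·1 = 0 ⇒ exp(i) = 0
  r1: exp(ℓ) + (1)·1 = 0 ⇒ exp(ℓ) = -1
Π_1 = ℓ^-1 · D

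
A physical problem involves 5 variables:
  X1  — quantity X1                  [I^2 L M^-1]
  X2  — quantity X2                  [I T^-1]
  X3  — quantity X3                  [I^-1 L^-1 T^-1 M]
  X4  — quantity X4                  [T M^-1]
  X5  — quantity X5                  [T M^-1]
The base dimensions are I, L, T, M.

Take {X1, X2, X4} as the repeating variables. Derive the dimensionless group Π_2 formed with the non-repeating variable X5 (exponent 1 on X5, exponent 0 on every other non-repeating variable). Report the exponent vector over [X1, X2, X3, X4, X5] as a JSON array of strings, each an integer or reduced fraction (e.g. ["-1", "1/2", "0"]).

["0", "0", "0", "-1", "1"]

Exponent matrix [I,L,T,M] × [X1,X2,X3,X4,X5]:
  I: [ 2  1 -1  0  0]
  L: [ 1  0 -1  0  0]
  T: [ 0 -1 -1  1  1]
  M: [-1  0  1 -1 -1]
Row reduction gives pivot columns X1,X2,X4; rank = 3
Pivot set = {X1,X2,X4}, free = {X3,X5}
RREF:
  r0: [   1    0   -1    0    0]
  r1: [   0    1    1    0    0]
  r2: [   0    0    0    1    1]
  r3: [   0    0    0    0    0]
Fix exponent of X5 at 1, X3 at 0; solve each RREF row for its pivot's exponent:
  r0: exp(X1) + (0)·1 = 0 ⇒ exp(X1) = 0
  r1: exp(X2) + (0)·1 = 0 ⇒ exp(X2) = 0
  r2: exp(X4) + (1)·1 = 0 ⇒ exp(X4) = -1
Π_2 = X4^-1 · X5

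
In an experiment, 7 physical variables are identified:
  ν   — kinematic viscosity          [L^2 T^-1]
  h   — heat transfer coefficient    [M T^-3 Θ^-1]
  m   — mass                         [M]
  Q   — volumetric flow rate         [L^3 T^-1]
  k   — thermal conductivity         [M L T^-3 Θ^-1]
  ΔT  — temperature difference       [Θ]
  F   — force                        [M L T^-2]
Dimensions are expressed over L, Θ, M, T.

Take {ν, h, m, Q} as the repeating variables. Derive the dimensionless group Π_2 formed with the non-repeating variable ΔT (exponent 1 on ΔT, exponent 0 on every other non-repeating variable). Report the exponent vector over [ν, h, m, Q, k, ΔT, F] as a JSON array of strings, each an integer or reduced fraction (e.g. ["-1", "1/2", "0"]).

Write exponents as rows L,Θ,M,T / cols ν,h,m,Q,k,ΔT,F:
  L: [ 2  0  0  3  1  0  1]
  Θ: [ 0 -1  0  0 -1  1  0]
  M: [ 0  1  1  0  1  0  1]
  T: [-1 -3  0 -1 -3  0 -2]
RREF → pivots at {ν,h,m,Q} ⇒ r = 4
Pivot set = {ν,h,m,Q}, free = {k,ΔT,F}
RREF:
  r0: [   1    0    0    0   -1    9    5]
  r1: [   0    1    0    0    1   -1    0]
  r2: [   0    0    1    0    0    1    1]
  r3: [   0    0    0    1    1   -6   -3]
Fix exponent of ΔT at 1, k at 0, F at 0; solve each RREF row for its pivot's exponent:
  r0: exp(ν) + (9)·1 = 0 ⇒ exp(ν) = -9
  r1: exp(h) + (-1)·1 = 0 ⇒ exp(h) = 1
  r2: exp(m) + (1)·1 = 0 ⇒ exp(m) = -1
  r3: exp(Q) + (-6)·1 = 0 ⇒ exp(Q) = 6
Π_2 = ν^-9 · h · m^-1 · Q^6 · ΔT

["-9", "1", "-1", "6", "0", "1", "0"]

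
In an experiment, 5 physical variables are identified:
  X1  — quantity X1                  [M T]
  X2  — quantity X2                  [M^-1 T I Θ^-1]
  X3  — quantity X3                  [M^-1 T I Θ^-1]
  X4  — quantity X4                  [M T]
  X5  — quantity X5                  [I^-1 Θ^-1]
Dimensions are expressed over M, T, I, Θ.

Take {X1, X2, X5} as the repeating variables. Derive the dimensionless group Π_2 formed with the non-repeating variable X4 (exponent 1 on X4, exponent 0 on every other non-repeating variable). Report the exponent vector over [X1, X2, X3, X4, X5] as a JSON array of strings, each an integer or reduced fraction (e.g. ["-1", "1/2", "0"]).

["-1", "0", "0", "1", "0"]

Dimensional matrix (M×T×I×Θ by X1×X2×X3×X4×X5):
  M: [ 1 -1 -1  1  0]
  T: [ 1  1  1  1  0]
  I: [ 0  1  1  0 -1]
  Θ: [ 0 -1 -1  0 -1]
RREF → pivots at {X1,X2,X5} ⇒ r = 3
Repeat: X1,X2,X5; free: X3,X4
RREF:
  r0: [   1    0    0    1    0]
  r1: [   0    1    1    0    0]
  r2: [   0    0    0    0    1]
  r3: [   0    0    0    0    0]
Fix exponent of X4 at 1, X3 at 0; solve each RREF row for its pivot's exponent:
  r0: exp(X1) + (1)·1 = 0 ⇒ exp(X1) = -1
  r1: exp(X2) + (0)·1 = 0 ⇒ exp(X2) = 0
  r2: exp(X5) + (0)·1 = 0 ⇒ exp(X5) = 0
Π_2 = X1^-1 · X4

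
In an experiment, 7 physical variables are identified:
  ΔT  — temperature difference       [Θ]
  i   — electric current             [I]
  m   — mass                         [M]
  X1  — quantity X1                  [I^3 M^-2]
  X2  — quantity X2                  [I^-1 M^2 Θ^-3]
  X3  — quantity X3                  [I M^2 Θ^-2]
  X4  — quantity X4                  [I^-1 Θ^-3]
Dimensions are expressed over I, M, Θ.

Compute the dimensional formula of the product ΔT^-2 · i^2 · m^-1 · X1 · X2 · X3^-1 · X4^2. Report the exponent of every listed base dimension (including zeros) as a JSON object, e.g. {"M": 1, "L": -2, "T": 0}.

{"I": 1, "M": -3, "Θ": -9}

Exponent matrix [I,M,Θ] × [ΔT,i,m,X1,X2,X3,X4]:
  I: [ 0  1  0  3 -1  1 -1]
  M: [ 0  0  1 -2  2  2  0]
  Θ: [ 1  0  0  0 -3 -2 -3]
  [I]: (-2)·0+(2)·1+(-1)·0+(1)·3+(1)·-1+(-1)·1+(2)·-1 = 1
  [M]: (-2)·0+(2)·0+(-1)·1+(1)·-2+(1)·2+(-1)·2+(2)·0 = -3
  [Θ]: (-2)·1+(2)·0+(-1)·0+(1)·0+(1)·-3+(-1)·-2+(2)·-3 = -9
⇒ I M^-3 Θ^-9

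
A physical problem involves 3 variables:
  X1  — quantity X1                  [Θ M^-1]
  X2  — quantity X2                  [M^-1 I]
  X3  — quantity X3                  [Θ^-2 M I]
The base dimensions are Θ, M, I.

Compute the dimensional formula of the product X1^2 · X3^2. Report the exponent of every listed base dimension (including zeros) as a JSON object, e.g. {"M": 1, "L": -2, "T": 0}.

{"Θ": -2, "M": 0, "I": 2}

Write exponents as rows Θ,M,I / cols X1,X2,X3:
  Θ: [ 1  0 -2]
  M: [-1 -1  1]
  I: [ 0  1  1]
  [Θ]: (2)·1+(2)·-2 = -2
  [M]: (2)·-1+(2)·1 = 0
  [I]: (2)·0+(2)·1 = 2
⇒ Θ^-2 I^2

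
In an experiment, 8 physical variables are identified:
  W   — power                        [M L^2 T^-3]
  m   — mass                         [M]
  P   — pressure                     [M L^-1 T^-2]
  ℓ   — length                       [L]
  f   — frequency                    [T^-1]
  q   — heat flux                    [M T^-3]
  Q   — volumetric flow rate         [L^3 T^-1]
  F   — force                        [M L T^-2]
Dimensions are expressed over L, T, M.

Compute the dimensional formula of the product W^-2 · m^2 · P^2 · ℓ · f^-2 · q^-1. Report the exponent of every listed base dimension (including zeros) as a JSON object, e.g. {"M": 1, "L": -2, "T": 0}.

{"L": -5, "T": 7, "M": 1}

Write exponents as rows L,T,M / cols W,m,P,ℓ,f,q,Q,F:
  L: [ 2  0 -1  1  0  0  3  1]
  T: [-3  0 -2  0 -1 -3 -1 -2]
  M: [ 1  1  1  0  0  1  0  1]
  [L]: (-2)·2+(2)·0+(2)·-1+(1)·1+(-2)·0+(-1)·0 = -5
  [T]: (-2)·-3+(2)·0+(2)·-2+(1)·0+(-2)·-1+(-1)·-3 = 7
  [M]: (-2)·1+(2)·1+(2)·1+(1)·0+(-2)·0+(-1)·1 = 1
⇒ L^-5 T^7 M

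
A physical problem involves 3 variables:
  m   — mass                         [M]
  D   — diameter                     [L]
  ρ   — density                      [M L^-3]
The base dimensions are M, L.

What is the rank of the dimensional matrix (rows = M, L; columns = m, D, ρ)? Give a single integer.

2

Dimensional matrix (M×L by m×D×ρ):
  M: [ 1  0  1]
  L: [ 0  1 -3]
Row reduction gives pivot columns m,D; rank = 2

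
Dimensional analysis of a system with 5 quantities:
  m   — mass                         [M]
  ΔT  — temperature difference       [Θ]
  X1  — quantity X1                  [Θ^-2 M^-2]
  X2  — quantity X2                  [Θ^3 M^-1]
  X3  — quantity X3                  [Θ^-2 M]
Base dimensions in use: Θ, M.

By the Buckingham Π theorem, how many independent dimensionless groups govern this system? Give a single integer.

3

Exponent matrix [Θ,M] × [m,ΔT,X1,X2,X3]:
  Θ: [ 0  1 -2  3 -2]
  M: [ 1  0 -2 -1  1]
Echelon form has 2 nonzero rows (pivots: m,ΔT)
Π count = n − r = 5 − 2 = 3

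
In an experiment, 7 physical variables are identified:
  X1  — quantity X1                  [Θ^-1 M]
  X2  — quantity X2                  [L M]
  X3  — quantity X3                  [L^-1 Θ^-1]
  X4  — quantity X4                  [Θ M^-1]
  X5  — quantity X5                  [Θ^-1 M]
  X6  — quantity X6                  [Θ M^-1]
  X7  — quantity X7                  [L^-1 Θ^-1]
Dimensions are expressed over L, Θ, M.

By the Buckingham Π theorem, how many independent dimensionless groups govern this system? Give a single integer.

Exponent matrix [L,Θ,M] × [X1,X2,X3,X4,X5,X6,X7]:
  L: [ 0  1 -1  0  0  0 -1]
  Θ: [-1  0 -1  1 -1  1 -1]
  M: [ 1  1  0 -1  1 -1  0]
Row reduction gives pivot columns X1,X2; rank = 2
7 vars − rank 2 = 5 Π groups

5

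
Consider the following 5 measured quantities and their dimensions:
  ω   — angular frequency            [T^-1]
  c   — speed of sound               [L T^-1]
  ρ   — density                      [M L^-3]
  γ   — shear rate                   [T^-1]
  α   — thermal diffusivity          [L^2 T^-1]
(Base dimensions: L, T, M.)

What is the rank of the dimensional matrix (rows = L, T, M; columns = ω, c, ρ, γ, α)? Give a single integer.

Write exponents as rows L,T,M / cols ω,c,ρ,γ,α:
  L: [ 0  1 -3  0  2]
  T: [-1 -1  0 -1 -1]
  M: [ 0  0  1  0  0]
Echelon form has 3 nonzero rows (pivots: ω,c,ρ)

3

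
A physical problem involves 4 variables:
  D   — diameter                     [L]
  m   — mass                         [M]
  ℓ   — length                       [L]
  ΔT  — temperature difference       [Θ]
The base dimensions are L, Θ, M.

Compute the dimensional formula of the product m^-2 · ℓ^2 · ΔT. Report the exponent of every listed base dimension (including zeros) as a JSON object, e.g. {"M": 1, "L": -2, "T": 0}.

{"L": 2, "Θ": 1, "M": -2}

Dimensional matrix (L×Θ×M by D×m×ℓ×ΔT):
  L: [ 1  0  1  0]
  Θ: [ 0  0  0  1]
  M: [ 0  1  0  0]
  [L]: (-2)·0+(2)·1+(1)·0 = 2
  [Θ]: (-2)·0+(2)·0+(1)·1 = 1
  [M]: (-2)·1+(2)·0+(1)·0 = -2
⇒ L^2 Θ M^-2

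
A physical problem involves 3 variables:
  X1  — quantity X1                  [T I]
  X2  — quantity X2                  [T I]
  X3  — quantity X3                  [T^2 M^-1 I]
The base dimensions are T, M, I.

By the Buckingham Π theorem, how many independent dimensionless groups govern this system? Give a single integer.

1

Dimensional matrix (T×M×I by X1×X2×X3):
  T: [ 1  1  2]
  M: [ 0  0 -1]
  I: [ 1  1  1]
RREF → pivots at {X1,X3} ⇒ r = 2
Π count = n − r = 3 − 2 = 1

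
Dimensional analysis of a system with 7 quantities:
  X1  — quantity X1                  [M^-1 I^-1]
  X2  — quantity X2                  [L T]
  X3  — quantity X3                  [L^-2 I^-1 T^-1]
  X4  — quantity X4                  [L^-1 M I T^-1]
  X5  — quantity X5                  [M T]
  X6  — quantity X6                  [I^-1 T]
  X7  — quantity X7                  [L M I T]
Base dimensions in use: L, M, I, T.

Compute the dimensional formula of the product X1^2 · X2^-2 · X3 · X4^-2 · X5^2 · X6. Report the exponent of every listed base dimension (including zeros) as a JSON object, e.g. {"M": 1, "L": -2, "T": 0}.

{"L": -2, "M": -2, "I": -6, "T": 2}

Exponent matrix [L,M,I,T] × [X1,X2,X3,X4,X5,X6,X7]:
  L: [ 0  1 -2 -1  0  0  1]
  M: [-1  0  0  1  1  0  1]
  I: [-1  0 -1  1  0 -1  1]
  T: [ 0  1 -1 -1  1  1  1]
  [L]: (2)·0+(-2)·1+(1)·-2+(-2)·-1+(2)·0+(1)·0 = -2
  [M]: (2)·-1+(-2)·0+(1)·0+(-2)·1+(2)·1+(1)·0 = -2
  [I]: (2)·-1+(-2)·0+(1)·-1+(-2)·1+(2)·0+(1)·-1 = -6
  [T]: (2)·0+(-2)·1+(1)·-1+(-2)·-1+(2)·1+(1)·1 = 2
⇒ L^-2 M^-2 I^-6 T^2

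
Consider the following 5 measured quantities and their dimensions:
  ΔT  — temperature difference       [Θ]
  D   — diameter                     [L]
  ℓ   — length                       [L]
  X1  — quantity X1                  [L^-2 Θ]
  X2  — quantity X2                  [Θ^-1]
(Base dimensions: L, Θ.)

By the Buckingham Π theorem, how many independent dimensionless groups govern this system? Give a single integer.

Write exponents as rows L,Θ / cols ΔT,D,ℓ,X1,X2:
  L: [ 0  1  1 -2  0]
  Θ: [ 1  0  0  1 -1]
Echelon form has 2 nonzero rows (pivots: ΔT,D)
5 vars − rank 2 = 3 Π groups

3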